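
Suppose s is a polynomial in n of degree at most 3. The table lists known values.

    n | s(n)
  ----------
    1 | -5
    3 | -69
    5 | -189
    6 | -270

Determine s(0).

Write s(n) = an³ + bn² + cn + d; the 4 given values yield a linear system in the 4 coefficients.
Solving, the leading coefficient vanishes, and s(n) = -7n² - 4n + 6.
Then s(0) = 6.

6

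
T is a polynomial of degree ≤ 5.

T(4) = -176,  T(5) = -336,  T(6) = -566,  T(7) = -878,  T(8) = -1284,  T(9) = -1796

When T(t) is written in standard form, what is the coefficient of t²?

Write T(t) = at^5 + bt^4 + ct³ + dt² + et + p; the 6 given values yield a linear system in the 6 coefficients.
Solving, the top 2 coefficients vanish, and T(t) = -2t³ - 5t² + 7t + 4.
The coefficient of t² is -5.

-5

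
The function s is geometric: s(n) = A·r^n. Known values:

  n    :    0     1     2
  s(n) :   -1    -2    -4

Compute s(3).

Consecutive ratio: -2/(-1) = 2, and -4/(-2) = 2, so r = 2.
Then A·2^0 = -1 gives A = -1, and s(n) = -1·2^n.
s(3) = -1·2^3 = -8.

-8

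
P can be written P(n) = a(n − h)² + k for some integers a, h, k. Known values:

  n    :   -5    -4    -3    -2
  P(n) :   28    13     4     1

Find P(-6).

49

First differences -15, -9, -3; second difference 6 = 2a, so a = 3.
Expanding, the n-coefficient is −2ah = -6h; matching it to the data gives h = -2, and then k = 1.
So P(n) = 3(n + 2)² + 1.
P(-6) = 3·(-4)² + 1 = 49.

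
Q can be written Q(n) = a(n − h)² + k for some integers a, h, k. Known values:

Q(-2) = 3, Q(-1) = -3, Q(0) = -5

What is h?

0

First differences -6, -2; second difference 4 = 2a, so a = 2.
Expanding, the n-coefficient is −2ah = -4h; matching it to the data gives h = 0, and then k = -5.
So Q(n) = 2(n + 0)² − 5.
Hence h = 0.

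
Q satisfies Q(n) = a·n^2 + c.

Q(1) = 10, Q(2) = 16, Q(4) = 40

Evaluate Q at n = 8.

From Q(1) = 10 and Q(2) = 16: 1a + c = 10 and 4a + c = 16.
Subtracting: 3a = 6, so a = 2; then c = 10 − 2·1 = 8.
So Q(n) = 2n² + 8, and Q(8) = 136.

136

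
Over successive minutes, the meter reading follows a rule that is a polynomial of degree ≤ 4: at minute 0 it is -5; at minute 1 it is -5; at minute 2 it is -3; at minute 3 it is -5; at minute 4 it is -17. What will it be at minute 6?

Write the value at x as g(x).
First differences: 0, 2, -2, -12. Second differences: 2, -4, -10. Third differences: -6, -6.
Level-3 differences are constant, so g has degree 3.
Fitting a degree-3 polynomial gives g(x) = -x³ + 4x² - 3x - 5.
Then g(6) = -95.

-95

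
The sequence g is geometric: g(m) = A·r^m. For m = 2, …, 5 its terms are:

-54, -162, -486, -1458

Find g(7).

-13122

Consecutive ratio: -162/(-54) = 3, and -486/(-162) = 3, so r = 3.
Then A·3^2 = -54 gives A = -6, and g(m) = -6·3^m.
g(7) = -6·3^7 = -13122.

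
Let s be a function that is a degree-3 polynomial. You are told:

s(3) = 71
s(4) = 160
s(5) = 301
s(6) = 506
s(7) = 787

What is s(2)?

22

First differences: 89, 141, 205, 281. Second differences: 52, 64, 76. Third differences: 12, 12.
Level-3 differences are constant, so s has degree 3.
Fitting a degree-3 polynomial gives s(t) = 2t³ + 2t² + t - 4.
Then s(2) = 22.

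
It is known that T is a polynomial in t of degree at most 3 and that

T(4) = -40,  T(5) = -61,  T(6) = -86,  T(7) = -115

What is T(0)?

First differences: -21, -25, -29. Second differences: -4, -4.
Level-2 differences are constant, so T has degree 2.
Fitting a degree-2 polynomial gives T(t) = -2t² - 3t + 4.
The constant term is T(0) = 4.

4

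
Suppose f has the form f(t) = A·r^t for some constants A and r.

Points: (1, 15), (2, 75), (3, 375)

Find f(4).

Consecutive ratio: 75/15 = 5, and 375/75 = 5, so r = 5.
Then A·5^1 = 15 gives A = 3, and f(t) = 3·5^t.
f(4) = 3·5^4 = 1875.

1875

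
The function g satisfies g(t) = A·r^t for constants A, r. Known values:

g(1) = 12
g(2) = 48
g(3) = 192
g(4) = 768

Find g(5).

Consecutive ratio: 48/12 = 4, and 192/48 = 4, so r = 4.
Then A·4^1 = 12 gives A = 3, and g(t) = 3·4^t.
g(5) = 3·4^5 = 3072.

3072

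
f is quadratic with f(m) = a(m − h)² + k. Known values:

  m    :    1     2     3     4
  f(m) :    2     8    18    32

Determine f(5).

50

First differences 6, 10, 14; second difference 4 = 2a, so a = 2.
Expanding, the m-coefficient is −2ah = -4h; matching it to the data gives h = 0, and then k = 0.
So f(m) = 2(m + 0)² + 0.
f(5) = 2·5² + 0 = 50.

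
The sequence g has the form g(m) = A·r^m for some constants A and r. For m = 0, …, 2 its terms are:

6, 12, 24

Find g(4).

96

Consecutive ratio: 12/6 = 2, and 24/12 = 2, so r = 2.
Then A·2^0 = 6 gives A = 6, and g(m) = 6·2^m.
g(4) = 6·2^4 = 96.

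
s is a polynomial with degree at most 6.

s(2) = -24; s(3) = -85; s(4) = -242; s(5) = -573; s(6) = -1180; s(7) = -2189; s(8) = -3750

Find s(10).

First differences: -61, -157, -331, -607, -1009, -1561. Second differences: -96, -174, -276, -402, -552. Third differences: -78, -102, -126, -150. Fourth differences: -24, -24, -24.
Level-4 differences are constant, so s has degree 4.
Fitting a degree-4 polynomial gives s(m) = -m^4 + m³ - 2m² - 5m + 2.
Then s(10) = -9248.

-9248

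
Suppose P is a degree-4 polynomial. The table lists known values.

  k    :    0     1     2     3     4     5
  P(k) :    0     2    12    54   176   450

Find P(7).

First differences: 2, 10, 42, 122, 274. Second differences: 8, 32, 80, 152. Third differences: 24, 48, 72. Fourth differences: 24, 24.
Level-4 differences are constant, so P has degree 4.
Fitting a degree-4 polynomial gives P(k) = k^4 - 2k³ + 3k².
Then P(7) = 1862.

1862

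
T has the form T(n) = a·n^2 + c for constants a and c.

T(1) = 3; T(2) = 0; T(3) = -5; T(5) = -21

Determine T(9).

-77

From T(1) = 3 and T(2) = 0: 1a + c = 3 and 4a + c = 0.
Subtracting: 3a = -3, so a = -1; then c = 3 − (-1)·1 = 4.
So T(n) = -1n² + 4, and T(9) = -77.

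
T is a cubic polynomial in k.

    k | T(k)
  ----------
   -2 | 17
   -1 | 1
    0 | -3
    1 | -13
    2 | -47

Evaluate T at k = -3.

63

Write T(k) = ak³ + bk² + ck + d; the 5 given values yield a linear system in the 4 coefficients.
Solving, T(k) = -3k³ - 3k² - 4k - 3.
Then T(-3) = 63.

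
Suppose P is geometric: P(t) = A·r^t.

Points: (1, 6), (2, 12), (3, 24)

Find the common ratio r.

Consecutive ratio: 12/6 = 2, and 24/12 = 2, so r = 2.
Then A·2^1 = 6 gives A = 3, and P(t) = 3·2^t.

2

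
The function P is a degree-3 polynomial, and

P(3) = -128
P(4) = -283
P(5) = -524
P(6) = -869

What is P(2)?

-41

Write P(m) = am³ + bm² + cm + d; the 4 given values yield a linear system in the 4 coefficients.
Solving, P(m) = -3m³ - 7m² + 5m + 1.
Then P(2) = -41.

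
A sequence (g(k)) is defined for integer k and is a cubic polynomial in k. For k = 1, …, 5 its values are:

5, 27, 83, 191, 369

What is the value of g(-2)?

-37

First differences: 22, 56, 108, 178. Second differences: 34, 52, 70. Third differences: 18, 18.
Level-3 differences are constant, so g has degree 3.
Fitting a degree-3 polynomial gives g(k) = 3k³ - k² + 4k - 1.
Then g(-2) = -37.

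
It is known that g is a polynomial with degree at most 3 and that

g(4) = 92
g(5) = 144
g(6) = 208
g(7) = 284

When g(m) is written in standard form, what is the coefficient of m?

First differences: 52, 64, 76. Second differences: 12, 12.
Level-2 differences are constant, so g has degree 2.
Fitting a degree-2 polynomial gives g(m) = 6m² - 2m + 4.
The coefficient of m is -2.

-2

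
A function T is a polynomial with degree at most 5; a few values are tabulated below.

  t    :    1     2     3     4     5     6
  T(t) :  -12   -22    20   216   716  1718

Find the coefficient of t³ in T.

-3

First differences: -10, 42, 196, 500, 1002. Second differences: 52, 154, 304, 502. Third differences: 102, 150, 198. Fourth differences: 48, 48.
Level-4 differences are constant, so T has degree 4.
Fitting a degree-4 polynomial gives T(t) = 2t^4 - 3t³ - 6t² - t - 4.
The coefficient of t³ is -3.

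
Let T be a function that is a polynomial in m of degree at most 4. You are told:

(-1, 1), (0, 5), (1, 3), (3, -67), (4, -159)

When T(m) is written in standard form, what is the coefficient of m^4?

0

Write T(m) = am^4 + bm³ + cm² + dm + e; the 5 given values yield a linear system in the 5 coefficients.
Solving, the leading coefficient vanishes, and T(m) = -2m³ - 3m² + 3m + 5.
The coefficient of m^4 is 0.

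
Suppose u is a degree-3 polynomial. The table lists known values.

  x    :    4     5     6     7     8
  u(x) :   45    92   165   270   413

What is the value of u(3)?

18

First differences: 47, 73, 105, 143. Second differences: 26, 32, 38. Third differences: 6, 6.
Level-3 differences are constant, so u has degree 3.
Fitting a degree-3 polynomial gives u(x) = x³ - 2x² + 4x - 3.
Then u(3) = 18.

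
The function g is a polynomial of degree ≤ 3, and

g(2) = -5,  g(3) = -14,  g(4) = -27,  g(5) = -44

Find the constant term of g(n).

First differences: -9, -13, -17. Second differences: -4, -4.
Level-2 differences are constant, so g has degree 2.
Fitting a degree-2 polynomial gives g(n) = -2n² + n + 1.
The constant term is g(0) = 1.

1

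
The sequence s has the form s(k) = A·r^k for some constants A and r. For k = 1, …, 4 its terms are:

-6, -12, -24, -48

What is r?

2

Consecutive ratio: -12/(-6) = 2, and -24/(-12) = 2, so r = 2.
Then A·2^1 = -6 gives A = -3, and s(k) = -3·2^k.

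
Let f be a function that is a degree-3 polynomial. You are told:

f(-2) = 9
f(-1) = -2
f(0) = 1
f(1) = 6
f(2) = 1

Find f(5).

Write f(n) = an³ + bn² + cn + d; the 5 given values yield a linear system in the 4 coefficients.
Solving, f(n) = -2n³ + n² + 6n + 1.
Then f(5) = -194.

-194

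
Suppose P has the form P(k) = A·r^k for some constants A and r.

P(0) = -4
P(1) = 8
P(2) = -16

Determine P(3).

32

Consecutive ratio: 8/(-4) = -2, and -16/8 = -2, so r = -2.
Then A·(-2)^0 = -4 gives A = -4, and P(k) = -4·(-2)^k.
P(3) = -4·(-2)^3 = 32.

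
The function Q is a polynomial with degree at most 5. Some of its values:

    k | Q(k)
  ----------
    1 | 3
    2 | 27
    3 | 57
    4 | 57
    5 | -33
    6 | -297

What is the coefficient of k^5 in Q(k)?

0

Write Q(k) = ak^5 + bk^4 + ck³ + dk² + ek + p; the 6 given values yield a linear system in the 6 coefficients.
Solving, the leading coefficient vanishes, and Q(k) = -k^4 + 4k³ + 4k² - k - 3.
The coefficient of k^5 is 0.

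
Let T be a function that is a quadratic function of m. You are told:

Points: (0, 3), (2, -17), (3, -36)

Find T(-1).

Write T(m) = am² + bm + c; the 3 given values yield a linear system in the 3 coefficients.
Solving, T(m) = -3m² - 4m + 3.
Then T(-1) = 4.

4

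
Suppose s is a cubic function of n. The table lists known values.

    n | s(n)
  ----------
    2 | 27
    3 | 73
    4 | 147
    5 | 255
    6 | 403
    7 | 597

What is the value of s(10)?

1515

First differences: 46, 74, 108, 148, 194. Second differences: 28, 34, 40, 46. Third differences: 6, 6, 6.
Level-3 differences are constant, so s has degree 3.
Fitting a degree-3 polynomial gives s(n) = n³ + 5n² + 2n - 5.
Then s(10) = 1515.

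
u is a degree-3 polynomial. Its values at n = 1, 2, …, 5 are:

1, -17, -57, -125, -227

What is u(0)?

3

First differences: -18, -40, -68, -102. Second differences: -22, -28, -34. Third differences: -6, -6.
Level-3 differences are constant, so u has degree 3.
Fitting a degree-3 polynomial gives u(n) = -n³ - 5n² + 4n + 3.
Then u(0) = 3.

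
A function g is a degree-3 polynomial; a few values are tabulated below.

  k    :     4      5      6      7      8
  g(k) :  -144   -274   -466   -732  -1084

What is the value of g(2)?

-22

Write g(k) = ak³ + bk² + ck + d; the 5 given values yield a linear system in the 4 coefficients.
Solving, g(k) = -2k³ - k² + k - 4.
Then g(2) = -22.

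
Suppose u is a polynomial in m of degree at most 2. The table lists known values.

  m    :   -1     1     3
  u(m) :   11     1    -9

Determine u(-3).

21

Write u(m) = am² + bm + c; the 3 given values yield a linear system in the 3 coefficients.
Solving, the leading coefficient vanishes, and u(m) = -5m + 6.
Then u(-3) = 21.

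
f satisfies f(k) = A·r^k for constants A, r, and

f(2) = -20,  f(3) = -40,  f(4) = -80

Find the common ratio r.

Consecutive ratio: -40/(-20) = 2, and -80/(-40) = 2, so r = 2.
Then A·2^2 = -20 gives A = -5, and f(k) = -5·2^k.

2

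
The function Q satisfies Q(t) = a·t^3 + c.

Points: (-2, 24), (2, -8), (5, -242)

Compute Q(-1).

10

From Q(-2) = 24 and Q(2) = -8: -8a + c = 24 and 8a + c = -8.
Subtracting: 16a = -32, so a = -2; then c = 24 − (-2)·(-8) = 8.
So Q(t) = -2t³ + 8, and Q(-1) = 10.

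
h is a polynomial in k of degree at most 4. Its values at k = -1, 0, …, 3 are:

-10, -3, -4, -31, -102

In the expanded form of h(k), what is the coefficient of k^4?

0

Write h(k) = ak^4 + bk³ + ck² + dk + e; the 5 given values yield a linear system in the 5 coefficients.
Solving, the leading coefficient vanishes, and h(k) = -3k³ - 4k² + 6k - 3.
The coefficient of k^4 is 0.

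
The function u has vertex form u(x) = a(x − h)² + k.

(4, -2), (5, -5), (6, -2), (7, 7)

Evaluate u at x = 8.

First differences -3, 3, 9; second difference 6 = 2a, so a = 3.
Expanding, the x-coefficient is −2ah = -6h; matching it to the data gives h = 5, and then k = -5.
So u(x) = 3(x − 5)² − 5.
u(8) = 3·3² − 5 = 22.

22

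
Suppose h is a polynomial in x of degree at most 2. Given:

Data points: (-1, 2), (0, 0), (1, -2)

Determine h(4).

Write h(x) = ax² + bx + c; the 3 given values yield a linear system in the 3 coefficients.
Solving, the leading coefficient vanishes, and h(x) = -2x.
Then h(4) = -8.

-8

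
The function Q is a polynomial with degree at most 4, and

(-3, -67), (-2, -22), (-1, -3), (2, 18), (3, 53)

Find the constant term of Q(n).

Write Q(n) = an^4 + bn³ + cn² + dn + e; the 5 given values yield a linear system in the 5 coefficients.
Solving, the leading coefficient vanishes, and Q(n) = 2n³ - n² + 2n + 2.
The constant term is Q(0) = 2.

2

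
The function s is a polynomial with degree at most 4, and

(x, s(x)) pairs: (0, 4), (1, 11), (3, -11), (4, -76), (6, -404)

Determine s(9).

Write s(x) = ax^4 + bx³ + cx² + dx + e; the 5 given values yield a linear system in the 5 coefficients.
Solving, the leading coefficient vanishes, and s(x) = -3x³ + 6x² + 4x + 4.
Then s(9) = -1661.

-1661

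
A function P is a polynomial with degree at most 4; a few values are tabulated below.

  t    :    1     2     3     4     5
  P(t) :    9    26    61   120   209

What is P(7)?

501

First differences: 17, 35, 59, 89. Second differences: 18, 24, 30. Third differences: 6, 6.
Level-3 differences are constant, so P has degree 3.
Fitting a degree-3 polynomial gives P(t) = t³ + 3t² + t + 4.
Then P(7) = 501.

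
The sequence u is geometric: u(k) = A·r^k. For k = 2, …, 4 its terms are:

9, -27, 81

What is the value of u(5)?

-243

Consecutive ratio: -27/9 = -3, and 81/(-27) = -3, so r = -3.
Then A·(-3)^2 = 9 gives A = 1, and u(k) = 1·(-3)^k.
u(5) = 1·(-3)^5 = -243.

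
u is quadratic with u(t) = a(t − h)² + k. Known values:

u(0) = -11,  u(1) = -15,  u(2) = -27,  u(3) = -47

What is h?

0

First differences -4, -12, -20; second difference -8 = 2a, so a = -4.
Expanding, the t-coefficient is −2ah = 8h; matching it to the data gives h = 0, and then k = -11.
So u(t) = -4(t + 0)² − 11.
Hence h = 0.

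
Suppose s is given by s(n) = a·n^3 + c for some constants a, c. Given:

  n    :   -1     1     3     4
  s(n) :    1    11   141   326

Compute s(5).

631

From s(-1) = 1 and s(1) = 11: -1a + c = 1 and 1a + c = 11.
Subtracting: 2a = 10, so a = 5; then c = 1 − 5·(-1) = 6.
So s(n) = 5n³ + 6, and s(5) = 631.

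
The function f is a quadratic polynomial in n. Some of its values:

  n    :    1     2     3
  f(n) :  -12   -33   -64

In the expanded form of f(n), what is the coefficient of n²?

Write f(n) = an² + bn + c; the 3 given values yield a linear system in the 3 coefficients.
Solving, f(n) = -5n² - 6n - 1.
The coefficient of n² is -5.

-5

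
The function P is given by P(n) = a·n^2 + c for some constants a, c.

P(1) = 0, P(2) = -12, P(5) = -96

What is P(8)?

From P(1) = 0 and P(2) = -12: 1a + c = 0 and 4a + c = -12.
Subtracting: 3a = -12, so a = -4; then c = 0 − (-4)·1 = 4.
So P(n) = -4n² + 4, and P(8) = -252.

-252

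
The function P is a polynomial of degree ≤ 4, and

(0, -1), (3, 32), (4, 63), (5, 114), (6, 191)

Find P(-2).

Write P(k) = ak^4 + bk³ + ck² + dk + e; the 5 given values yield a linear system in the 5 coefficients.
Solving, the leading coefficient vanishes, and P(k) = k³ - 2k² + 8k - 1.
Then P(-2) = -33.

-33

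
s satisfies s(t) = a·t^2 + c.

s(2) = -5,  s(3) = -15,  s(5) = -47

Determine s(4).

-29

From s(2) = -5 and s(3) = -15: 4a + c = -5 and 9a + c = -15.
Subtracting: 5a = -10, so a = -2; then c = -5 − (-2)·4 = 3.
So s(t) = -2t² + 3, and s(4) = -29.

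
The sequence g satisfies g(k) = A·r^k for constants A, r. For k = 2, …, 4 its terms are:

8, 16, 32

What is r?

Consecutive ratio: 16/8 = 2, and 32/16 = 2, so r = 2.
Then A·2^2 = 8 gives A = 2, and g(k) = 2·2^k.

2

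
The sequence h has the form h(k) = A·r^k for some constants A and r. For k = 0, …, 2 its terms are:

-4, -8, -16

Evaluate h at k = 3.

Consecutive ratio: -8/(-4) = 2, and -16/(-8) = 2, so r = 2.
Then A·2^0 = -4 gives A = -4, and h(k) = -4·2^k.
h(3) = -4·2^3 = -32.

-32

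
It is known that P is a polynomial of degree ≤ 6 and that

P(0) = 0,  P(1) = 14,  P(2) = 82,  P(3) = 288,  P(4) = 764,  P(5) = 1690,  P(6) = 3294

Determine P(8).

9688

First differences: 14, 68, 206, 476, 926, 1604. Second differences: 54, 138, 270, 450, 678. Third differences: 84, 132, 180, 228. Fourth differences: 48, 48, 48.
Level-4 differences are constant, so P has degree 4.
Fitting a degree-4 polynomial gives P(k) = 2k^4 + 2k³ + 7k² + 3k.
Then P(8) = 9688.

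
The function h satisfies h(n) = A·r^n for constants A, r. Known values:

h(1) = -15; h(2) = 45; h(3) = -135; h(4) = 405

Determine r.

-3

Consecutive ratio: 45/(-15) = -3, and -135/45 = -3, so r = -3.
Then A·(-3)^1 = -15 gives A = 5, and h(n) = 5·(-3)^n.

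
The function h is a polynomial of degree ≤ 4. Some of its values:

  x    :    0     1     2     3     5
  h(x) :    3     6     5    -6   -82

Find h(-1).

Write h(x) = ax^4 + bx³ + cx² + dx + e; the 5 given values yield a linear system in the 5 coefficients.
Solving, the leading coefficient vanishes, and h(x) = -x³ + x² + 3x + 3.
Then h(-1) = 2.

2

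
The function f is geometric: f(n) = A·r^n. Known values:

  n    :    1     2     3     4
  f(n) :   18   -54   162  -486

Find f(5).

1458

Consecutive ratio: -54/18 = -3, and 162/(-54) = -3, so r = -3.
Then A·(-3)^1 = 18 gives A = -6, and f(n) = -6·(-3)^n.
f(5) = -6·(-3)^5 = 1458.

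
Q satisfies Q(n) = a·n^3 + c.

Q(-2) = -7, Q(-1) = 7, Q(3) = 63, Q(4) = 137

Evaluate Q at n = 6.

441

From Q(-2) = -7 and Q(-1) = 7: -8a + c = -7 and -1a + c = 7.
Subtracting: 7a = 14, so a = 2; then c = -7 − 2·(-8) = 9.
So Q(n) = 2n³ + 9, and Q(6) = 441.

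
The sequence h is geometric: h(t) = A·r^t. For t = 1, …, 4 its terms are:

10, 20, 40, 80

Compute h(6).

Consecutive ratio: 20/10 = 2, and 40/20 = 2, so r = 2.
Then A·2^1 = 10 gives A = 5, and h(t) = 5·2^t.
h(6) = 5·2^6 = 320.

320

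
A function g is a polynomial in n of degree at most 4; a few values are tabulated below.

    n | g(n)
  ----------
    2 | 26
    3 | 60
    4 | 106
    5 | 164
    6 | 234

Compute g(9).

516

First differences: 34, 46, 58, 70. Second differences: 12, 12, 12.
Level-2 differences are constant, so g has degree 2.
Fitting a degree-2 polynomial gives g(n) = 6n² + 4n - 6.
Then g(9) = 516.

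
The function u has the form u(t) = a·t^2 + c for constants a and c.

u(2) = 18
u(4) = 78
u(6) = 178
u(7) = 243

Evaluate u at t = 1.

From u(2) = 18 and u(4) = 78: 4a + c = 18 and 16a + c = 78.
Subtracting: 12a = 60, so a = 5; then c = 18 − 5·4 = -2.
So u(t) = 5t² − 2, and u(1) = 3.

3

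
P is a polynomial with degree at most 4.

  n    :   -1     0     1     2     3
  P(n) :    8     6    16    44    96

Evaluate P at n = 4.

178

First differences: -2, 10, 28, 52. Second differences: 12, 18, 24. Third differences: 6, 6.
Level-3 differences are constant, so P has degree 3.
Fitting a degree-3 polynomial gives P(n) = n³ + 6n² + 3n + 6.
Then P(4) = 178.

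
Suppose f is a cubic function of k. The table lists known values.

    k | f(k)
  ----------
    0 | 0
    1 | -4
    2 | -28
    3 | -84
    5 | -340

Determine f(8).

-1264

Write f(k) = ak³ + bk² + ck + d; the 5 given values yield a linear system in the 4 coefficients.
Solving, f(k) = -2k³ - 4k² + 2k.
Then f(8) = -1264.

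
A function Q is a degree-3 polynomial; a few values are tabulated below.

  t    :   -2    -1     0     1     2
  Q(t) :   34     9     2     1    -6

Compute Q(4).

First differences: -25, -7, -1, -7. Second differences: 18, 6, -6. Third differences: -12, -12.
Level-3 differences are constant, so Q has degree 3.
Fitting a degree-3 polynomial gives Q(t) = -2t³ + 3t² - 2t + 2.
Then Q(4) = -86.

-86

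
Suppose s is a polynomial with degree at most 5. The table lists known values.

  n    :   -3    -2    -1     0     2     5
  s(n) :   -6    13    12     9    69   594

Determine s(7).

Write s(n) = an^5 + bn^4 + cn³ + dn² + en + p; the 6 given values yield a linear system in the 6 coefficients.
Solving, the top 2 coefficients vanish, and s(n) = 3n³ + 8n² + 2n + 9.
Then s(7) = 1444.

1444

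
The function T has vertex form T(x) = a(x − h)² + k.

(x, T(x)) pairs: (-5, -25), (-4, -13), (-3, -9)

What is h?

First differences 12, 4; second difference -8 = 2a, so a = -4.
Expanding, the x-coefficient is −2ah = 8h; matching it to the data gives h = -3, and then k = -9.
So T(x) = -4(x + 3)² − 9.
Hence h = -3.

-3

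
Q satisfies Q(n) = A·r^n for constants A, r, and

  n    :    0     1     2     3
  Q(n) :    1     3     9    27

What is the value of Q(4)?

Consecutive ratio: 3/1 = 3, and 9/3 = 3, so r = 3.
Then A·3^0 = 1 gives A = 1, and Q(n) = 1·3^n.
Q(4) = 1·3^4 = 81.

81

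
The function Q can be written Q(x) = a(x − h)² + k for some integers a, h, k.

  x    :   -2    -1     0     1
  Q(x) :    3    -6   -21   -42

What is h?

First differences -9, -15, -21; second difference -6 = 2a, so a = -3.
Expanding, the x-coefficient is −2ah = 6h; matching it to the data gives h = -3, and then k = 6.
So Q(x) = -3(x + 3)² + 6.
Hence h = -3.

-3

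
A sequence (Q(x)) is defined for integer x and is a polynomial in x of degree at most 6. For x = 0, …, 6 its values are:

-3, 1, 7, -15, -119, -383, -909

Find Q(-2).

First differences: 4, 6, -22, -104, -264, -526. Second differences: 2, -28, -82, -160, -262. Third differences: -30, -54, -78, -102. Fourth differences: -24, -24, -24.
Level-4 differences are constant, so Q has degree 4.
Fitting a degree-4 polynomial gives Q(x) = -x^4 + x³ + 5x² - x - 3.
Then Q(-2) = -5.

-5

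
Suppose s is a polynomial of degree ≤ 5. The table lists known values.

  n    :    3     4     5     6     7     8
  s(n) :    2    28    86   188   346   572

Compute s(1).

-2

First differences: 26, 58, 102, 158, 226. Second differences: 32, 44, 56, 68. Third differences: 12, 12, 12.
Level-3 differences are constant, so s has degree 3.
Fitting a degree-3 polynomial gives s(n) = 2n³ - 8n² + 8n - 4.
Then s(1) = -2.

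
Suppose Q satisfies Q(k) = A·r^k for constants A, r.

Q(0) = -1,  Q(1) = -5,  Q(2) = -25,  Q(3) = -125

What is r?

5

Consecutive ratio: -5/(-1) = 5, and -25/(-5) = 5, so r = 5.
Then A·5^0 = -1 gives A = -1, and Q(k) = -1·5^k.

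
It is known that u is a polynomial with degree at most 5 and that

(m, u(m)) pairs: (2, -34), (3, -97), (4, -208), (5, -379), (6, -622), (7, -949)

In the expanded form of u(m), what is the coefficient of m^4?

Write u(m) = am^5 + bm^4 + cm³ + dm² + em + p; the 6 given values yield a linear system in the 6 coefficients.
Solving, the top 2 coefficients vanish, and u(m) = -2m³ - 6m² + 5m - 4.
The coefficient of m^4 is 0.

0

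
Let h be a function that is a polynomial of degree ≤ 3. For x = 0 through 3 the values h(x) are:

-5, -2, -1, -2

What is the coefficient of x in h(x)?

First differences: 3, 1, -1. Second differences: -2, -2.
Level-2 differences are constant, so h has degree 2.
Fitting a degree-2 polynomial gives h(x) = -x² + 4x - 5.
The coefficient of x is 4.

4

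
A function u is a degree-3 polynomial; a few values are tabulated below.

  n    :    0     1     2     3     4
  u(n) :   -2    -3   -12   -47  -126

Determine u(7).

-807

First differences: -1, -9, -35, -79. Second differences: -8, -26, -44. Third differences: -18, -18.
Level-3 differences are constant, so u has degree 3.
Fitting a degree-3 polynomial gives u(n) = -3n³ + 5n² - 3n - 2.
Then u(7) = -807.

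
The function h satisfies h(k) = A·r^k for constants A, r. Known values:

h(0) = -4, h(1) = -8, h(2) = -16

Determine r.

2

Consecutive ratio: -8/(-4) = 2, and -16/(-8) = 2, so r = 2.
Then A·2^0 = -4 gives A = -4, and h(k) = -4·2^k.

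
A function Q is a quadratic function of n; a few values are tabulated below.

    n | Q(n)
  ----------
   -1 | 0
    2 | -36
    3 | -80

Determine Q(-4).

Write Q(n) = an² + bn + c; the 3 given values yield a linear system in the 3 coefficients.
Solving, Q(n) = -8n² - 4n + 4.
Then Q(-4) = -108.

-108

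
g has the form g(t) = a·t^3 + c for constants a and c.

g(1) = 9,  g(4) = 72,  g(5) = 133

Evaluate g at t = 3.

35

From g(1) = 9 and g(4) = 72: 1a + c = 9 and 64a + c = 72.
Subtracting: 63a = 63, so a = 1; then c = 9 − 1·1 = 8.
So g(t) = 1t³ + 8, and g(3) = 35.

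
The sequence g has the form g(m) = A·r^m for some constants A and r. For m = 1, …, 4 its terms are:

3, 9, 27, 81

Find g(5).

Consecutive ratio: 9/3 = 3, and 27/9 = 3, so r = 3.
Then A·3^1 = 3 gives A = 1, and g(m) = 1·3^m.
g(5) = 1·3^5 = 243.

243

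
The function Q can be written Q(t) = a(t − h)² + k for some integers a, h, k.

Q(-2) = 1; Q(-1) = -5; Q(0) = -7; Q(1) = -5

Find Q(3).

First differences -6, -2, 2; second difference 4 = 2a, so a = 2.
Expanding, the t-coefficient is −2ah = -4h; matching it to the data gives h = 0, and then k = -7.
So Q(t) = 2(t + 0)² − 7.
Q(3) = 2·3² − 7 = 11.

11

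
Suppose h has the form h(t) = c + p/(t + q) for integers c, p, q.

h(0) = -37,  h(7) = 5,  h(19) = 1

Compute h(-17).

-3

(h(t) − c)(t + q) = p for each data point; the three points give a linear system in c and q, then p follows.
Solving: c = -1, q = -1, p = 36, so h(t) = -1 + 36/(t − 1).
Then h(-17) = -1 + 36/(-18) = -3.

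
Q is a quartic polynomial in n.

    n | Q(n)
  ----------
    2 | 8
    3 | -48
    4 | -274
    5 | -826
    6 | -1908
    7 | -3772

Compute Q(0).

First differences: -56, -226, -552, -1082, -1864. Second differences: -170, -326, -530, -782. Third differences: -156, -204, -252. Fourth differences: -48, -48.
Level-4 differences are constant, so Q has degree 4.
Fitting a degree-4 polynomial gives Q(n) = -2n^4 + 2n³ + 7n² + n - 6.
Then Q(0) = -6.

-6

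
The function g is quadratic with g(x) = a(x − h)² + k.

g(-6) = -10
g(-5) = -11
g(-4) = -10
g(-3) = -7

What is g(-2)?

First differences -1, 1, 3; second difference 2 = 2a, so a = 1.
Expanding, the x-coefficient is −2ah = -2h; matching it to the data gives h = -5, and then k = -11.
So g(x) = 1(x + 5)² − 11.
g(-2) = 1·3² − 11 = -2.

-2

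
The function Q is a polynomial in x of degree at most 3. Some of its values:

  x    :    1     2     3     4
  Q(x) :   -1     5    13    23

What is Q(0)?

Write Q(x) = ax³ + bx² + cx + d; the 4 given values yield a linear system in the 4 coefficients.
Solving, the leading coefficient vanishes, and Q(x) = x² + 3x - 5.
The constant term is Q(0) = -5.

-5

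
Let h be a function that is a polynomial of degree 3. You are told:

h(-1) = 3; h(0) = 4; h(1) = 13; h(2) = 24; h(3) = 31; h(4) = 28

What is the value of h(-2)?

16

First differences: 1, 9, 11, 7, -3. Second differences: 8, 2, -4, -10. Third differences: -6, -6, -6.
Level-3 differences are constant, so h has degree 3.
Fitting a degree-3 polynomial gives h(t) = -t³ + 4t² + 6t + 4.
Then h(-2) = 16.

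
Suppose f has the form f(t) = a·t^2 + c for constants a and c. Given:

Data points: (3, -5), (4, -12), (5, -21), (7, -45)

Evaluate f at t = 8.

From f(3) = -5 and f(4) = -12: 9a + c = -5 and 16a + c = -12.
Subtracting: 7a = -7, so a = -1; then c = -5 − (-1)·9 = 4.
So f(t) = -1t² + 4, and f(8) = -60.

-60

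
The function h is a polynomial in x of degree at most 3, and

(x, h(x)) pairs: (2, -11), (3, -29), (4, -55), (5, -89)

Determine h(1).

Write h(x) = ax³ + bx² + cx + d; the 4 given values yield a linear system in the 4 coefficients.
Solving, the leading coefficient vanishes, and h(x) = -4x² + 2x + 1.
Then h(1) = -1.

-1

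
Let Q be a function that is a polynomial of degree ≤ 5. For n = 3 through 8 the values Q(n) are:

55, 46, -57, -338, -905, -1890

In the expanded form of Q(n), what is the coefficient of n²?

First differences: -9, -103, -281, -567, -985. Second differences: -94, -178, -286, -418. Third differences: -84, -108, -132. Fourth differences: -24, -24.
Level-4 differences are constant, so Q has degree 4.
Fitting a degree-4 polynomial gives Q(n) = -n^4 + 4n³ + 2n² + 4n - 2.
The coefficient of n² is 2.

2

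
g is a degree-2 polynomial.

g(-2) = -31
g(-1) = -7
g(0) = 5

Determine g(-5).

Write g(x) = ax² + bx + c; the 3 given values yield a linear system in the 3 coefficients.
Solving, g(x) = -6x² + 6x + 5.
Then g(-5) = -175.

-175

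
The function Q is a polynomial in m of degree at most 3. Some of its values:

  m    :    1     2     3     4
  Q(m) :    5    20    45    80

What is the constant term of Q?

0

Write Q(m) = am³ + bm² + cm + d; the 4 given values yield a linear system in the 4 coefficients.
Solving, the leading coefficient vanishes, and Q(m) = 5m².
The constant term is Q(0) = 0.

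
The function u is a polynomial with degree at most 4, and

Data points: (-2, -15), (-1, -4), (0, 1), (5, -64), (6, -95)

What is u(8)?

Write u(m) = am^4 + bm³ + cm² + dm + e; the 5 given values yield a linear system in the 5 coefficients.
Solving, the top 2 coefficients vanish, and u(m) = -3m² + 2m + 1.
Then u(8) = -175.

-175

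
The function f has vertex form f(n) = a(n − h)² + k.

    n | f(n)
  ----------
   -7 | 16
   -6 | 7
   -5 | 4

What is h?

First differences -9, -3; second difference 6 = 2a, so a = 3.
Expanding, the n-coefficient is −2ah = -6h; matching it to the data gives h = -5, and then k = 4.
So f(n) = 3(n + 5)² + 4.
Hence h = -5.

-5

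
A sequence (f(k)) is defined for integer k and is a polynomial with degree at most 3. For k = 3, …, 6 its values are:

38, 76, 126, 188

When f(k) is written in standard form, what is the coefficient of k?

Write f(k) = ak³ + bk² + ck + d; the 4 given values yield a linear system in the 4 coefficients.
Solving, the leading coefficient vanishes, and f(k) = 6k² - 4k - 4.
The coefficient of k is -4.

-4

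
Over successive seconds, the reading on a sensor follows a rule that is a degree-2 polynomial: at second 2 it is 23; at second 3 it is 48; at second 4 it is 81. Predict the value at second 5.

122

Write the value at x as f(x).
Write f(x) = ax² + bx + c; the 3 given values yield a linear system in the 3 coefficients.
Solving, f(x) = 4x² + 5x - 3.
Then f(5) = 122.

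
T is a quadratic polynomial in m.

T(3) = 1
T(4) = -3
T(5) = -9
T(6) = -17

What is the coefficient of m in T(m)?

3

First differences: -4, -6, -8. Second differences: -2, -2.
Level-2 differences are constant, so T has degree 2.
Fitting a degree-2 polynomial gives T(m) = -m² + 3m + 1.
The coefficient of m is 3.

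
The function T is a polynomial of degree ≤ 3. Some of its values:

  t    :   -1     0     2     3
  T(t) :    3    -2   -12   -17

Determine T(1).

Write T(t) = at³ + bt² + ct + d; the 4 given values yield a linear system in the 4 coefficients.
Solving, the top 2 coefficients vanish, and T(t) = -5t - 2.
Then T(1) = -7.

-7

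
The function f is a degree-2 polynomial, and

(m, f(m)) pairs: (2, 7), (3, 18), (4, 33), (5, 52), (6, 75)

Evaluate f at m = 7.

102

First differences: 11, 15, 19, 23. Second differences: 4, 4, 4.
Level-2 differences are constant, so f has degree 2.
Fitting a degree-2 polynomial gives f(m) = 2m² + m - 3.
Then f(7) = 102.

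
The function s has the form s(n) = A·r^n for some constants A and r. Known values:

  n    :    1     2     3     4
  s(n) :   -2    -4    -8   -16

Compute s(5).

-32

Consecutive ratio: -4/(-2) = 2, and -8/(-4) = 2, so r = 2.
Then A·2^1 = -2 gives A = -1, and s(n) = -1·2^n.
s(5) = -1·2^5 = -32.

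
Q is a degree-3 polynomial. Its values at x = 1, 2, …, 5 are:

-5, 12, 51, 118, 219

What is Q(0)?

First differences: 17, 39, 67, 101. Second differences: 22, 28, 34. Third differences: 6, 6.
Level-3 differences are constant, so Q has degree 3.
Fitting a degree-3 polynomial gives Q(x) = x³ + 5x² - 5x - 6.
The constant term is Q(0) = -6.

-6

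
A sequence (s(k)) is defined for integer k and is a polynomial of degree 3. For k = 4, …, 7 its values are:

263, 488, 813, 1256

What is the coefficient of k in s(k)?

Write s(k) = ak³ + bk² + ck + d; the 4 given values yield a linear system in the 4 coefficients.
Solving, s(k) = 3k³ + 5k² - 3k + 3.
The coefficient of k is -3.

-3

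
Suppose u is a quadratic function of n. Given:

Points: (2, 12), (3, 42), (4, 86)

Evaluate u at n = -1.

Write u(n) = an² + bn + c; the 3 given values yield a linear system in the 3 coefficients.
Solving, u(n) = 7n² - 5n - 6.
Then u(-1) = 6.

6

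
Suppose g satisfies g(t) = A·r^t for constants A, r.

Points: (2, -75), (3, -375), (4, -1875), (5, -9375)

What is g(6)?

-46875

Consecutive ratio: -375/(-75) = 5, and -1875/(-375) = 5, so r = 5.
Then A·5^2 = -75 gives A = -3, and g(t) = -3·5^t.
g(6) = -3·5^6 = -46875.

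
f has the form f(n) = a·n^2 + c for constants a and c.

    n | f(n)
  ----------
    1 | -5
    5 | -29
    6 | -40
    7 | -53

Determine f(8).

-68

From f(1) = -5 and f(5) = -29: 1a + c = -5 and 25a + c = -29.
Subtracting: 24a = -24, so a = -1; then c = -5 − (-1)·1 = -4.
So f(n) = -1n² − 4, and f(8) = -68.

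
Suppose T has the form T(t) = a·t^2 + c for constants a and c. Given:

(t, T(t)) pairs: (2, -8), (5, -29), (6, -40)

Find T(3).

-13

From T(2) = -8 and T(5) = -29: 4a + c = -8 and 25a + c = -29.
Subtracting: 21a = -21, so a = -1; then c = -8 − (-1)·4 = -4.
So T(t) = -1t² − 4, and T(3) = -13.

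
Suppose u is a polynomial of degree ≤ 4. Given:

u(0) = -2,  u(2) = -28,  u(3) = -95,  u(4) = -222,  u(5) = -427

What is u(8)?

-1690

Write u(m) = am^4 + bm³ + cm² + dm + e; the 5 given values yield a linear system in the 5 coefficients.
Solving, the leading coefficient vanishes, and u(m) = -3m³ - 3m² + 5m - 2.
Then u(8) = -1690.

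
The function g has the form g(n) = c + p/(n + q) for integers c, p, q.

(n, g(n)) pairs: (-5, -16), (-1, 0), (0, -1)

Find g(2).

(g(n) − c)(n + q) = p for each data point; the three points give a linear system in c and q, then p follows.
Solving: c = -4, q = 4, p = 12, so g(n) = -4 + 12/(n + 4).
Then g(2) = -4 + 12/6 = -2.

-2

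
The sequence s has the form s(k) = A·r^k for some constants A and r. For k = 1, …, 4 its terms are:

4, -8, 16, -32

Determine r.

Consecutive ratio: -8/4 = -2, and 16/(-8) = -2, so r = -2.
Then A·(-2)^1 = 4 gives A = -2, and s(k) = -2·(-2)^k.

-2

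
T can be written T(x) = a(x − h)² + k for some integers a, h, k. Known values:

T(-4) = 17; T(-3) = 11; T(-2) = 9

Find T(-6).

First differences -6, -2; second difference 4 = 2a, so a = 2.
Expanding, the x-coefficient is −2ah = -4h; matching it to the data gives h = -2, and then k = 9.
So T(x) = 2(x + 2)² + 9.
T(-6) = 2·(-4)² + 9 = 41.

41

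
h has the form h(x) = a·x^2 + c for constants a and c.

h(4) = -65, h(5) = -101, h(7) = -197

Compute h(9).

From h(4) = -65 and h(5) = -101: 16a + c = -65 and 25a + c = -101.
Subtracting: 9a = -36, so a = -4; then c = -65 − (-4)·16 = -1.
So h(x) = -4x² − 1, and h(9) = -325.

-325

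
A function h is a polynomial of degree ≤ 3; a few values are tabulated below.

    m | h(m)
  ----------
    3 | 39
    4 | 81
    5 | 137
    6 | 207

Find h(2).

First differences: 42, 56, 70. Second differences: 14, 14.
Level-2 differences are constant, so h has degree 2.
Fitting a degree-2 polynomial gives h(m) = 7m² - 7m - 3.
Then h(2) = 11.

11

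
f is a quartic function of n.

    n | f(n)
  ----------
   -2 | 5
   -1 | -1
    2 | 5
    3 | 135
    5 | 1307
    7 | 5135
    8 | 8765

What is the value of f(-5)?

Write f(n) = an^4 + bn³ + cn² + dn + e; the 7 given values yield a linear system in the 5 coefficients.
Solving, f(n) = 2n^4 + 2n³ - 6n² - 8n - 3.
Then f(-5) = 887.

887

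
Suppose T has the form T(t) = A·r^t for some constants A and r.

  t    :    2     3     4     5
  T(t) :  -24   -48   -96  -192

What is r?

Consecutive ratio: -48/(-24) = 2, and -96/(-48) = 2, so r = 2.
Then A·2^2 = -24 gives A = -6, and T(t) = -6·2^t.

2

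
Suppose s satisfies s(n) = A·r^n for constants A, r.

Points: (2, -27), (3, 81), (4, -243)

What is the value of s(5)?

Consecutive ratio: 81/(-27) = -3, and -243/81 = -3, so r = -3.
Then A·(-3)^2 = -27 gives A = -3, and s(n) = -3·(-3)^n.
s(5) = -3·(-3)^5 = 729.

729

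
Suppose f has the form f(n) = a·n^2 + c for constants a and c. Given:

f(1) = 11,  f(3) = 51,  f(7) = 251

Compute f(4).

From f(1) = 11 and f(3) = 51: 1a + c = 11 and 9a + c = 51.
Subtracting: 8a = 40, so a = 5; then c = 11 − 5·1 = 6.
So f(n) = 5n² + 6, and f(4) = 86.

86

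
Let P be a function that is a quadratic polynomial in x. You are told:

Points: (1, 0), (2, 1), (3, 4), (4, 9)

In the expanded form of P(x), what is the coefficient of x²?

Write P(x) = ax² + bx + c; the 4 given values yield a linear system in the 3 coefficients.
Solving, P(x) = x² - 2x + 1.
The coefficient of x² is 1.

1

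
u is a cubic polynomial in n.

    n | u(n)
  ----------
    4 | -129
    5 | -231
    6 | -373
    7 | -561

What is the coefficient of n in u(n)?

Write u(n) = an³ + bn² + cn + d; the 4 given values yield a linear system in the 4 coefficients.
Solving, u(n) = -n³ - 5n² + 4n - 1.
The coefficient of n is 4.

4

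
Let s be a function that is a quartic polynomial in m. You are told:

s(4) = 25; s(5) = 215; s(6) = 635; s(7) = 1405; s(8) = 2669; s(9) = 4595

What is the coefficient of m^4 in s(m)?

First differences: 190, 420, 770, 1264, 1926. Second differences: 230, 350, 494, 662. Third differences: 120, 144, 168. Fourth differences: 24, 24.
Level-4 differences are constant, so s has degree 4.
Fitting a degree-4 polynomial gives s(m) = m^4 - 2m³ - 6m² - 3m + 5.
The coefficient of m^4 is 1.

1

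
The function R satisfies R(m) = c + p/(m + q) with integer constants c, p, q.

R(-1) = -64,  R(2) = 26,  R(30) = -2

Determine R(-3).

(R(m) − c)(m + q) = p for each data point; the three points give a linear system in c and q, then p follows.
Solving: c = -4, q = 0, p = 60, so R(m) = -4 + 60/(m + 0).
Then R(-3) = -4 + 60/(-3) = -24.

-24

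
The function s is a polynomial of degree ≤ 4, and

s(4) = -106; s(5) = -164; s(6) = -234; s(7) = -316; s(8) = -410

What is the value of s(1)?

First differences: -58, -70, -82, -94. Second differences: -12, -12, -12.
Level-2 differences are constant, so s has degree 2.
Fitting a degree-2 polynomial gives s(n) = -6n² - 4n + 6.
Then s(1) = -4.

-4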